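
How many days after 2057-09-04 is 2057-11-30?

87

Sep 4, 2057 → Oct 4, 2057: 30 days (September has 30).
Oct 4, 2057 → Nov 4, 2057: 31 days (October has 31).
Nov 4, 2057 → Nov 30, 2057: 26 days.
Total: 87 days.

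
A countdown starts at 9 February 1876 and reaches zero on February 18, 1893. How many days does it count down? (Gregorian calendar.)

Feb 9, 1876 → Feb 9, 1877: 366 days (Feb 29, 1876 is in that span).
Feb 9, 1877 → Feb 9, 1878: 365 days.
Feb 9, 1878 → Feb 9, 1879: 365 days.
Feb 9, 1879 → Feb 9, 1880: 365 days.
Feb 9, 1880 → Feb 9, 1881: 366 days (Feb 29, 1880 is in that span).
Feb 9, 1881 → Feb 9, 1882: 365 days.
Feb 9, 1882 → Feb 9, 1883: 365 days.
Feb 9, 1883 → Feb 9, 1884: 365 days.
Feb 9, 1884 → Feb 9, 1885: 366 days (Feb 29, 1884 is in that span).
Feb 9, 1885 → Feb 9, 1886: 365 days.
Feb 9, 1886 → Feb 9, 1887: 365 days.
Feb 9, 1887 → Feb 9, 1888: 365 days.
Feb 9, 1888 → Feb 9, 1889: 366 days (Feb 29, 1888 is in that span).
Feb 9, 1889 → Feb 9, 1890: 365 days.
Feb 9, 1890 → Feb 9, 1891: 365 days.
Feb 9, 1891 → Feb 9, 1892: 365 days.
Feb 9, 1892 → Mar 9, 1892: 29 days (February has 29).
Mar 9, 1892 → Apr 9, 1892: 31 days (March has 31).
Apr 9, 1892 → May 9, 1892: 30 days (April has 30).
May 9, 1892 → Jun 9, 1892: 31 days (May has 31).
Jun 9, 1892 → Jul 9, 1892: 30 days (June has 30).
Jul 9, 1892 → Aug 9, 1892: 31 days (July has 31).
Aug 9, 1892 → Sep 9, 1892: 31 days (August has 31).
Sep 9, 1892 → Oct 9, 1892: 30 days (September has 30).
Oct 9, 1892 → Nov 9, 1892: 31 days (October has 31).
Nov 9, 1892 → Dec 9, 1892: 30 days (November has 30).
Dec 9, 1892 → Jan 9, 1893: 31 days (December has 31).
Jan 9, 1893 → Feb 9, 1893: 31 days (January has 31).
Feb 9, 1893 → Feb 18, 1893: 9 days.
Total: 6219 days.

6219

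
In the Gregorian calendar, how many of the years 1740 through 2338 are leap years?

Multiples of 4 in [1740,2338]: 150.
Of those, multiples of 100: 6 (not leap unless ÷400).
Multiples of 400: 1.
Leap years = 150 − 6 + 1 = 145.

145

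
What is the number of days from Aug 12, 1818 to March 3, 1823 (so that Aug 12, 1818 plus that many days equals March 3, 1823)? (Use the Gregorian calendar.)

Aug 12, 1818 → Aug 12, 1819: 365 days.
Aug 12, 1819 → Aug 12, 1820: 366 days (Feb 29, 1820 is in that span).
Aug 12, 1820 → Aug 12, 1821: 365 days.
Aug 12, 1821 → Aug 12, 1822: 365 days.
Aug 12, 1822 → Sep 12, 1822: 31 days (August has 31).
Sep 12, 1822 → Oct 12, 1822: 30 days (September has 30).
Oct 12, 1822 → Nov 12, 1822: 31 days (October has 31).
Nov 12, 1822 → Dec 12, 1822: 30 days (November has 30).
Dec 12, 1822 → Jan 12, 1823: 31 days (December has 31).
Jan 12, 1823 → Feb 12, 1823: 31 days (January has 31).
Feb 12, 1823 → Mar 3, 1823: 19 days.
Total: 1664 days.

1664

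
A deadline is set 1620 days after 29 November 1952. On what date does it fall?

May 7, 1957

+365 (one year) → Nov 29, 1953 (1255 left).
+365 (one year) → Nov 29, 1954 (890 left).
+365 (one year) → Nov 29, 1955 (525 left).
+366 (one year; includes Feb 29, 1956) → Nov 29, 1956 (159 left).
Nov has 30 days: +2 → Dec 1, 1956 (157 left).
Dec has 31 days: +31 → Jan 1, 1957 (126 left).
Jan has 31 days: +31 → Feb 1, 1957 (95 left).
Feb has 28 days: +28 → Mar 1, 1957 (67 left).
Mar has 31 days: +31 → Apr 1, 1957 (36 left).
Apr has 30 days: +30 → May 1, 1957 (6 left).
+6 → May 7, 1957.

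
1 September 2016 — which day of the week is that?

January 1, 2016 is a Friday.
Jan 1, 2016 → Feb 1, 2016: 31 days (January has 31).
Feb 1, 2016 → Mar 1, 2016: 29 days (February has 29).
Mar 1, 2016 → Apr 1, 2016: 31 days (March has 31).
Apr 1, 2016 → May 1, 2016: 30 days (April has 30).
May 1, 2016 → Jun 1, 2016: 31 days (May has 31).
Jun 1, 2016 → Jul 1, 2016: 30 days (June has 30).
Jul 1, 2016 → Aug 1, 2016: 31 days (July has 31).
Aug 1, 2016 → Sep 1, 2016: 31 days.
Total: 244 days.
244 mod 7 = 6, so Friday + 6 = Thursday.

Thursday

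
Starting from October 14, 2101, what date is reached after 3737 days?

+365 (one year) → Oct 14, 2102 (3372 left).
+365 (one year) → Oct 14, 2103 (3007 left).
+366 (one year; includes Feb 29, 2104) → Oct 14, 2104 (2641 left).
+365 (one year) → Oct 14, 2105 (2276 left).
+365 (one year) → Oct 14, 2106 (1911 left).
+365 (one year) → Oct 14, 2107 (1546 left).
+366 (one year; includes Feb 29, 2108) → Oct 14, 2108 (1180 left).
+365 (one year) → Oct 14, 2109 (815 left).
+365 (one year) → Oct 14, 2110 (450 left).
+365 (one year) → Oct 14, 2111 (85 left).
Oct has 31 days: +18 → Nov 1, 2111 (67 left).
Nov has 30 days: +30 → Dec 1, 2111 (37 left).
Dec has 31 days: +31 → Jan 1, 2112 (6 left).
+6 → Jan 7, 2112.

January 7, 2112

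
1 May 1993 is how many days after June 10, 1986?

2517

Jun 10, 1986 → Jun 10, 1987: 365 days.
Jun 10, 1987 → Jun 10, 1988: 366 days (Feb 29, 1988 is in that span).
Jun 10, 1988 → Jun 10, 1989: 365 days.
Jun 10, 1989 → Jun 10, 1990: 365 days.
Jun 10, 1990 → Jun 10, 1991: 365 days.
Jun 10, 1991 → Jun 10, 1992: 366 days (Feb 29, 1992 is in that span).
Jun 10, 1992 → Jul 10, 1992: 30 days (June has 30).
Jul 10, 1992 → Aug 10, 1992: 31 days (July has 31).
Aug 10, 1992 → Sep 10, 1992: 31 days (August has 31).
Sep 10, 1992 → Oct 10, 1992: 30 days (September has 30).
Oct 10, 1992 → Nov 10, 1992: 31 days (October has 31).
Nov 10, 1992 → Dec 10, 1992: 30 days (November has 30).
Dec 10, 1992 → Jan 10, 1993: 31 days (December has 31).
Jan 10, 1993 → Feb 10, 1993: 31 days (January has 31).
Feb 10, 1993 → Mar 10, 1993: 28 days (February has 28).
Mar 10, 1993 → Apr 10, 1993: 31 days (March has 31).
Apr 10, 1993 → May 1, 1993: 21 days.
Total: 2517 days.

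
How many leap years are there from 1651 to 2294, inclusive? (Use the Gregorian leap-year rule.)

Multiples of 4 in [1651,2294]: 161.
Of those, multiples of 100: 6 (not leap unless ÷400).
Multiples of 400: 1.
Leap years = 161 − 6 + 1 = 156.

156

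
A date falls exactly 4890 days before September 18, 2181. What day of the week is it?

First find the weekday of Sep 18, 2181. Doomsday rule: the anchor day for the 2100s is Sunday. For year 81: 81÷12 = 6 r 9, and 9÷4 = 2, so 6+9+2 = 17.
Sunday + 17 ≡ Wednesday — that's 2181's doomsday.
In September the doomsday date is Sep 5.
Sep 18 is 13 days after Sep 5; 13 mod 7 = 6, so Wednesday + 6 = Tuesday.
4890 mod 7 = 4, so 4890 days before a Tuesday is Tuesday − 4 = Friday.

Friday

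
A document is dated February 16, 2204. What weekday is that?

Thursday

January 1, 2204 is a Sunday.
Jan 1, 2204 → Feb 1, 2204: 31 days (January has 31).
Feb 1, 2204 → Feb 16, 2204: 15 days.
Total: 46 days.
46 mod 7 = 4, so Sunday + 4 = Thursday.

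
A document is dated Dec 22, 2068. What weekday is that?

Doomsday rule: the anchor day for the 2000s is Tuesday. For year 68: 68÷12 = 5 r 8, and 8÷4 = 2, so 5+8+2 = 15.
Tuesday + 15 ≡ Wednesday — that's 2068's doomsday.
In December the doomsday date is Dec 12.
Dec 22 is 10 days after Dec 12; 10 mod 7 = 3, so Wednesday + 3 = Saturday.

Saturday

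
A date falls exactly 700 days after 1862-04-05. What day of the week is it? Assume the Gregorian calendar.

First find the weekday of Apr 5, 1862. Doomsday rule: the anchor day for the 1800s is Friday. For year 62: 62÷12 = 5 r 2, and 2÷4 = 0, so 5+2+0 = 7.
Friday + 7 ≡ Friday — that's 1862's doomsday.
In April the doomsday date is Apr 4.
Apr 5 is 1 day after Apr 4; 1 mod 7 = 1, so Friday + 1 = Saturday.
700 mod 7 = 0, so 700 days after a Saturday is Saturday + 0 = Saturday.

Saturday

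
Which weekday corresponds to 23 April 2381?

Doomsday rule: the anchor day for the 2300s is Wednesday. For year 81: 81÷12 = 6 r 9, and 9÷4 = 2, so 6+9+2 = 17.
Wednesday + 17 ≡ Saturday — that's 2381's doomsday.
In April the doomsday date is Apr 4.
Apr 23 is 19 days after Apr 4; 19 mod 7 = 5, so Saturday + 5 = Thursday.

Thursday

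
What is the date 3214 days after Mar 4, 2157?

+365 (one year) → Mar 4, 2158 (2849 left).
+365 (one year) → Mar 4, 2159 (2484 left).
+366 (one year; includes Feb 29, 2160) → Mar 4, 2160 (2118 left).
+365 (one year) → Mar 4, 2161 (1753 left).
+365 (one year) → Mar 4, 2162 (1388 left).
+365 (one year) → Mar 4, 2163 (1023 left).
+366 (one year; includes Feb 29, 2164) → Mar 4, 2164 (657 left).
+365 (one year) → Mar 4, 2165 (292 left).
Mar has 31 days: +28 → Apr 1, 2165 (264 left).
Apr has 30 days: +30 → May 1, 2165 (234 left).
May has 31 days: +31 → Jun 1, 2165 (203 left).
Jun has 30 days: +30 → Jul 1, 2165 (173 left).
Jul has 31 days: +31 → Aug 1, 2165 (142 left).
Aug has 31 days: +31 → Sep 1, 2165 (111 left).
Sep has 30 days: +30 → Oct 1, 2165 (81 left).
Oct has 31 days: +31 → Nov 1, 2165 (50 left).
Nov has 30 days: +30 → Dec 1, 2165 (20 left).
+20 → Dec 21, 2165.

December 21, 2165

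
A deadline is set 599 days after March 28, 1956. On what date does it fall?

+365 (one year) → Mar 28, 1957 (234 left).
Mar has 31 days: +4 → Apr 1, 1957 (230 left).
Apr has 30 days: +30 → May 1, 1957 (200 left).
May has 31 days: +31 → Jun 1, 1957 (169 left).
Jun has 30 days: +30 → Jul 1, 1957 (139 left).
Jul has 31 days: +31 → Aug 1, 1957 (108 left).
Aug has 31 days: +31 → Sep 1, 1957 (77 left).
Sep has 30 days: +30 → Oct 1, 1957 (47 left).
Oct has 31 days: +31 → Nov 1, 1957 (16 left).
+16 → Nov 17, 1957.

November 17, 1957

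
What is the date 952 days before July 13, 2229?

−365 (one year) → Jul 13, 2228 (587 left).
−366 (one year; includes Feb 29, 2228) → Jul 13, 2227 (221 left).
−13 → Jun 30, 2227 (end of Jun, 30 days; 208 left).
−30 → May 31, 2227 (end of May, 31 days; 178 left).
−31 → Apr 30, 2227 (end of Apr, 30 days; 147 left).
−30 → Mar 31, 2227 (end of Mar, 31 days; 117 left).
−31 → Feb 28, 2227 (end of Feb, 28 days; 86 left).
−28 → Jan 31, 2227 (end of Jan, 31 days; 58 left).
−31 → Dec 31, 2226 (end of Dec, 31 days; 27 left).
−27 → Dec 4, 2226.

December 4, 2226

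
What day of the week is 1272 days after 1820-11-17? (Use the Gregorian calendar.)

First find the weekday of Nov 17, 1820. Doomsday rule: the anchor day for the 1800s is Friday. For year 20: 20÷12 = 1 r 8, and 8÷4 = 2, so 1+8+2 = 11.
Friday + 11 ≡ Tuesday — that's 1820's doomsday.
In November the doomsday date is Nov 7.
Nov 17 is 10 days after Nov 7; 10 mod 7 = 3, so Tuesday + 3 = Friday.
1272 mod 7 = 5, so 1272 days after a Friday is Friday + 5 = Wednesday.

Wednesday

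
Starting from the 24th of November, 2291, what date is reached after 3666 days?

+366 (one year; includes Feb 29, 2292) → Nov 24, 2292 (3300 left).
+365 (one year) → Nov 24, 2293 (2935 left).
+365 (one year) → Nov 24, 2294 (2570 left).
+365 (one year) → Nov 24, 2295 (2205 left).
+366 (one year; includes Feb 29, 2296) → Nov 24, 2296 (1839 left).
+365 (one year) → Nov 24, 2297 (1474 left).
+365 (one year) → Nov 24, 2298 (1109 left).
+365 (one year) → Nov 24, 2299 (744 left).
+365 (one year) → Nov 24, 2300 (379 left).
Nov has 30 days: +7 → Dec 1, 2300 (372 left).
Dec has 31 days: +31 → Jan 1, 2301 (341 left).
Jan has 31 days: +31 → Feb 1, 2301 (310 left).
Feb has 28 days: +28 → Mar 1, 2301 (282 left).
Mar has 31 days: +31 → Apr 1, 2301 (251 left).
Apr has 30 days: +30 → May 1, 2301 (221 left).
May has 31 days: +31 → Jun 1, 2301 (190 left).
Jun has 30 days: +30 → Jul 1, 2301 (160 left).
Jul has 31 days: +31 → Aug 1, 2301 (129 left).
Aug has 31 days: +31 → Sep 1, 2301 (98 left).
Sep has 30 days: +30 → Oct 1, 2301 (68 left).
Oct has 31 days: +31 → Nov 1, 2301 (37 left).
Nov has 30 days: +30 → Dec 1, 2301 (7 left).
+7 → Dec 8, 2301.

December 8, 2301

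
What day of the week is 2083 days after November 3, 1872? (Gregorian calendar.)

Thursday

Nov 3, 1872 is a Sunday.
2083 mod 7 = 4, so 2083 days after a Sunday is Sunday + 4 = Thursday.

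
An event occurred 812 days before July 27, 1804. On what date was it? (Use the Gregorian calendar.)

May 7, 1802

−366 (one year; includes Feb 29, 1804) → Jul 27, 1803 (446 left).
−365 (one year) → Jul 27, 1802 (81 left).
−27 → Jun 30, 1802 (end of Jun, 30 days; 54 left).
−30 → May 31, 1802 (end of May, 31 days; 24 left).
−24 → May 7, 1802.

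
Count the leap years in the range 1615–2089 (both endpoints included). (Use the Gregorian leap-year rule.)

116

Multiples of 4 in [1615,2089]: 119.
Of those, multiples of 100: 4 (not leap unless ÷400).
Multiples of 400: 1.
Leap years = 119 − 4 + 1 = 116.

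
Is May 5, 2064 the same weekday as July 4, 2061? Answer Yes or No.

From Jul 4, 2061 to May 5, 2064 is 1036 days.
1036 mod 7 = 0, so they are the same weekday.
(Jul 4, 2061 is a Monday; May 5, 2064 is a Monday.)

Yes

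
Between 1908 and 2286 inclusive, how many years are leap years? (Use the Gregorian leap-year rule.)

93

Multiples of 4 in [1908,2286]: 95.
Of those, multiples of 100: 3 (not leap unless ÷400).
Multiples of 400: 1.
Leap years = 95 − 3 + 1 = 93.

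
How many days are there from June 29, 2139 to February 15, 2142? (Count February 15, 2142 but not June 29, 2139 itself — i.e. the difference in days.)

962

Jun 29, 2139 → Jun 29, 2140: 366 days (Feb 29, 2140 is in that span).
Jun 29, 2140 → Jun 29, 2141: 365 days.
Jun 29, 2141 → Jul 29, 2141: 30 days (June has 30).
Jul 29, 2141 → Aug 29, 2141: 31 days (July has 31).
Aug 29, 2141 → Sep 29, 2141: 31 days (August has 31).
Sep 29, 2141 → Oct 29, 2141: 30 days (September has 30).
Oct 29, 2141 → Nov 29, 2141: 31 days (October has 31).
Nov 29, 2141 → Dec 29, 2141: 30 days (November has 30).
Dec 29, 2141 → Jan 29, 2142: 31 days (December has 31).
Jan 29, 2142 → Feb 15, 2142: 17 days.
Total: 962 days.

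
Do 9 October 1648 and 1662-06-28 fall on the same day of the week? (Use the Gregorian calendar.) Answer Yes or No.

No

From Oct 9, 1648 to Jun 28, 1662 is 5010 days.
5010 mod 7 = 5, so they are different weekdays.
(Oct 9, 1648 is a Friday; Jun 28, 1662 is a Wednesday.)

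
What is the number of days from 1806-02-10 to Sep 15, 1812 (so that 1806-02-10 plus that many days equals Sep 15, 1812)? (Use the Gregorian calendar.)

Feb 10, 1806 → Feb 10, 1807: 365 days.
Feb 10, 1807 → Feb 10, 1808: 365 days.
Feb 10, 1808 → Feb 10, 1809: 366 days (Feb 29, 1808 is in that span).
Feb 10, 1809 → Feb 10, 1810: 365 days.
Feb 10, 1810 → Feb 10, 1811: 365 days.
Feb 10, 1811 → Feb 10, 1812: 365 days.
Feb 10, 1812 → Mar 10, 1812: 29 days (February has 29).
Mar 10, 1812 → Apr 10, 1812: 31 days (March has 31).
Apr 10, 1812 → May 10, 1812: 30 days (April has 30).
May 10, 1812 → Jun 10, 1812: 31 days (May has 31).
Jun 10, 1812 → Jul 10, 1812: 30 days (June has 30).
Jul 10, 1812 → Aug 10, 1812: 31 days (July has 31).
Aug 10, 1812 → Sep 10, 1812: 31 days (August has 31).
Sep 10, 1812 → Sep 15, 1812: 5 days.
Total: 2409 days.

2409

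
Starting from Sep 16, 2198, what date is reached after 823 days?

December 18, 2200

+365 (one year) → Sep 16, 2199 (458 left).
+365 (one year) → Sep 16, 2200 (93 left).
Sep has 30 days: +15 → Oct 1, 2200 (78 left).
Oct has 31 days: +31 → Nov 1, 2200 (47 left).
Nov has 30 days: +30 → Dec 1, 2200 (17 left).
+17 → Dec 18, 2200.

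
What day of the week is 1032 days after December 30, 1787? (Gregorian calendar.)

Wednesday

First find the weekday of Dec 30, 1787. Doomsday rule: the anchor day for the 1700s is Sunday. For year 87: 87÷12 = 7 r 3, and 3÷4 = 0, so 7+3+0 = 10.
Sunday + 10 ≡ Wednesday — that's 1787's doomsday.
In December the doomsday date is Dec 12.
Dec 30 is 18 days after Dec 12; 18 mod 7 = 4, so Wednesday + 4 = Sunday.
1032 mod 7 = 3, so 1032 days after a Sunday is Sunday + 3 = Wednesday.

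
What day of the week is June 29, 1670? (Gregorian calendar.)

Sunday

Doomsday rule: the anchor day for the 1600s is Tuesday. For year 70: 70÷12 = 5 r 10, and 10÷4 = 2, so 5+10+2 = 17.
Tuesday + 17 ≡ Friday — that's 1670's doomsday.
In June the doomsday date is Jun 6.
Jun 29 is 23 days after Jun 6; 23 mod 7 = 2, so Friday + 2 = Sunday.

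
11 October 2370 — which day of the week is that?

Sunday

Doomsday rule: the anchor day for the 2300s is Wednesday. For year 70: 70÷12 = 5 r 10, and 10÷4 = 2, so 5+10+2 = 17.
Wednesday + 17 ≡ Saturday — that's 2370's doomsday.
In October the doomsday date is Oct 10.
Oct 11 is 1 day after Oct 10; 1 mod 7 = 1, so Saturday + 1 = Sunday.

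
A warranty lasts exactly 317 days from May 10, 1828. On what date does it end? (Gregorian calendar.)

May has 31 days: +22 → Jun 1, 1828 (295 left).
Jun has 30 days: +30 → Jul 1, 1828 (265 left).
Jul has 31 days: +31 → Aug 1, 1828 (234 left).
Aug has 31 days: +31 → Sep 1, 1828 (203 left).
Sep has 30 days: +30 → Oct 1, 1828 (173 left).
Oct has 31 days: +31 → Nov 1, 1828 (142 left).
Nov has 30 days: +30 → Dec 1, 1828 (112 left).
Dec has 31 days: +31 → Jan 1, 1829 (81 left).
Jan has 31 days: +31 → Feb 1, 1829 (50 left).
Feb has 28 days: +28 → Mar 1, 1829 (22 left).
+22 → Mar 23, 1829.

March 23, 1829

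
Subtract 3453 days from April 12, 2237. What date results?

October 29, 2227

−365 (one year) → Apr 12, 2236 (3088 left).
−366 (one year; includes Feb 29, 2236) → Apr 12, 2235 (2722 left).
−365 (one year) → Apr 12, 2234 (2357 left).
−365 (one year) → Apr 12, 2233 (1992 left).
−365 (one year) → Apr 12, 2232 (1627 left).
−366 (one year; includes Feb 29, 2232) → Apr 12, 2231 (1261 left).
−365 (one year) → Apr 12, 2230 (896 left).
−365 (one year) → Apr 12, 2229 (531 left).
−365 (one year) → Apr 12, 2228 (166 left).
−12 → Mar 31, 2228 (end of Mar, 31 days; 154 left).
−31 → Feb 29, 2228 (end of Feb, 29 days; 123 left).
−29 → Jan 31, 2228 (end of Jan, 31 days; 94 left).
−31 → Dec 31, 2227 (end of Dec, 31 days; 63 left).
−31 → Nov 30, 2227 (end of Nov, 30 days; 32 left).
−30 → Oct 31, 2227 (end of Oct, 31 days; 2 left).
−2 → Oct 29, 2227.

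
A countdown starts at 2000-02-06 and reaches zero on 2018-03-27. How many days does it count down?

6624

Feb 6, 2000 → Feb 6, 2001: 366 days (Feb 29, 2000 is in that span).
Feb 6, 2001 → Feb 6, 2002: 365 days.
Feb 6, 2002 → Feb 6, 2003: 365 days.
Feb 6, 2003 → Feb 6, 2004: 365 days.
Feb 6, 2004 → Feb 6, 2005: 366 days (Feb 29, 2004 is in that span).
Feb 6, 2005 → Feb 6, 2006: 365 days.
Feb 6, 2006 → Feb 6, 2007: 365 days.
Feb 6, 2007 → Feb 6, 2008: 365 days.
Feb 6, 2008 → Feb 6, 2009: 366 days (Feb 29, 2008 is in that span).
Feb 6, 2009 → Feb 6, 2010: 365 days.
Feb 6, 2010 → Feb 6, 2011: 365 days.
Feb 6, 2011 → Feb 6, 2012: 365 days.
Feb 6, 2012 → Feb 6, 2013: 366 days (Feb 29, 2012 is in that span).
Feb 6, 2013 → Feb 6, 2014: 365 days.
Feb 6, 2014 → Feb 6, 2015: 365 days.
Feb 6, 2015 → Feb 6, 2016: 365 days.
Feb 6, 2016 → Feb 6, 2017: 366 days (Feb 29, 2016 is in that span).
Feb 6, 2017 → Feb 6, 2018: 365 days.
Feb 6, 2018 → Mar 6, 2018: 28 days (February has 28).
Mar 6, 2018 → Mar 27, 2018: 21 days.
Total: 6624 days.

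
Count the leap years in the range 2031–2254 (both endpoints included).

Multiples of 4 in [2031,2254]: 56.
Of those, multiples of 100: 2 (not leap unless ÷400).
Multiples of 400: 0.
Leap years = 56 − 2 + 0 = 54.

54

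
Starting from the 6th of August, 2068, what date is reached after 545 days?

+365 (one year) → Aug 6, 2069 (180 left).
Aug has 31 days: +26 → Sep 1, 2069 (154 left).
Sep has 30 days: +30 → Oct 1, 2069 (124 left).
Oct has 31 days: +31 → Nov 1, 2069 (93 left).
Nov has 30 days: +30 → Dec 1, 2069 (63 left).
Dec has 31 days: +31 → Jan 1, 2070 (32 left).
Jan has 31 days: +31 → Feb 1, 2070 (1 left).
+1 → Feb 2, 2070.

February 2, 2070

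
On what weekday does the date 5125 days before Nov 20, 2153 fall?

Nov 20, 2153 is a Tuesday.
5125 mod 7 = 1, so 5125 days before a Tuesday is Tuesday − 1 = Monday.

Monday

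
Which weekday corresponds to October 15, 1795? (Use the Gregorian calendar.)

Doomsday rule: the anchor day for the 1700s is Sunday. For year 95: 95÷12 = 7 r 11, and 11÷4 = 2, so 7+11+2 = 20.
Sunday + 20 ≡ Saturday — that's 1795's doomsday.
In October the doomsday date is Oct 10.
Oct 15 is 5 days after Oct 10; 5 mod 7 = 5, so Saturday + 5 = Thursday.

Thursday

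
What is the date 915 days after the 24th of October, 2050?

April 26, 2053

+365 (one year) → Oct 24, 2051 (550 left).
+366 (one year; includes Feb 29, 2052) → Oct 24, 2052 (184 left).
Oct has 31 days: +8 → Nov 1, 2052 (176 left).
Nov has 30 days: +30 → Dec 1, 2052 (146 left).
Dec has 31 days: +31 → Jan 1, 2053 (115 left).
Jan has 31 days: +31 → Feb 1, 2053 (84 left).
Feb has 28 days: +28 → Mar 1, 2053 (56 left).
Mar has 31 days: +31 → Apr 1, 2053 (25 left).
+25 → Apr 26, 2053.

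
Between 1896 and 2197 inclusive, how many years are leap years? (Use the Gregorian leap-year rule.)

Multiples of 4 in [1896,2197]: 76.
Of those, multiples of 100: 3 (not leap unless ÷400).
Multiples of 400: 1.
Leap years = 76 − 3 + 1 = 74.

74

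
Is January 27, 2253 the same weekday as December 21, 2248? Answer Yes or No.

From Dec 21, 2248 to Jan 27, 2253 is 1498 days.
1498 mod 7 = 0, so they are the same weekday.
(Dec 21, 2248 is a Thursday; Jan 27, 2253 is a Thursday.)

Yes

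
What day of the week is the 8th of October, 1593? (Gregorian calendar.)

Doomsday rule: the anchor day for the 1500s is Wednesday. For year 93: 93÷12 = 7 r 9, and 9÷4 = 2, so 7+9+2 = 18.
Wednesday + 18 ≡ Sunday — that's 1593's doomsday.
In October the doomsday date is Oct 10.
Oct 8 is 2 days before Oct 10; 2 mod 7 = 2, so Sunday − 2 = Friday.

Friday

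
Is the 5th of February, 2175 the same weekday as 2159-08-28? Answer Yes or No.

From Aug 28, 2159 to Feb 5, 2175 is 5640 days.
5640 mod 7 = 5, so they are different weekdays.
(Aug 28, 2159 is a Tuesday; Feb 5, 2175 is a Sunday.)

No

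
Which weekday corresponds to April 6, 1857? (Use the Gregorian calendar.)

Monday

Doomsday rule: the anchor day for the 1800s is Friday. For year 57: 57÷12 = 4 r 9, and 9÷4 = 2, so 4+9+2 = 15.
Friday + 15 ≡ Saturday — that's 1857's doomsday.
In April the doomsday date is Apr 4.
Apr 6 is 2 days after Apr 4; 2 mod 7 = 2, so Saturday + 2 = Monday.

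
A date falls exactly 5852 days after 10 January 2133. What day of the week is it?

First find the weekday of Jan 10, 2133. Doomsday rule: the anchor day for the 2100s is Sunday. For year 33: 33÷12 = 2 r 9, and 9÷4 = 2, so 2+9+2 = 13.
Sunday + 13 ≡ Saturday — that's 2133's doomsday.
In January the doomsday date is Jan 3 (2133 is not a leap year).
Jan 10 is 7 days after Jan 3; 7 mod 7 = 0, so Saturday + 0 = Saturday.
5852 mod 7 = 0, so 5852 days after a Saturday is Saturday + 0 = Saturday.

Saturday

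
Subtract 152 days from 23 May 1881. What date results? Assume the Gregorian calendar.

December 22, 1880

−23 → Apr 30, 1881 (end of Apr, 30 days; 129 left).
−30 → Mar 31, 1881 (end of Mar, 31 days; 99 left).
−31 → Feb 28, 1881 (end of Feb, 28 days; 68 left).
−28 → Jan 31, 1881 (end of Jan, 31 days; 40 left).
−31 → Dec 31, 1880 (end of Dec, 31 days; 9 left).
−9 → Dec 22, 1880.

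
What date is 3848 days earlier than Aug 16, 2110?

February 1, 2100

−365 (one year) → Aug 16, 2109 (3483 left).
−365 (one year) → Aug 16, 2108 (3118 left).
−366 (one year; includes Feb 29, 2108) → Aug 16, 2107 (2752 left).
−365 (one year) → Aug 16, 2106 (2387 left).
−365 (one year) → Aug 16, 2105 (2022 left).
−365 (one year) → Aug 16, 2104 (1657 left).
−366 (one year; includes Feb 29, 2104) → Aug 16, 2103 (1291 left).
−365 (one year) → Aug 16, 2102 (926 left).
−365 (one year) → Aug 16, 2101 (561 left).
−365 (one year) → Aug 16, 2100 (196 left).
−16 → Jul 31, 2100 (end of Jul, 31 days; 180 left).
−31 → Jun 30, 2100 (end of Jun, 30 days; 149 left).
−30 → May 31, 2100 (end of May, 31 days; 119 left).
−31 → Apr 30, 2100 (end of Apr, 30 days; 88 left).
−30 → Mar 31, 2100 (end of Mar, 31 days; 58 left).
−31 → Feb 28, 2100 (end of Feb, 28 days; 27 left).
−27 → Feb 1, 2100.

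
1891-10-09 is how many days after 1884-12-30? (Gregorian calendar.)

2474

Dec 30, 1884 → Dec 30, 1885: 365 days.
Dec 30, 1885 → Dec 30, 1886: 365 days.
Dec 30, 1886 → Dec 30, 1887: 365 days.
Dec 30, 1887 → Dec 30, 1888: 366 days (Feb 29, 1888 is in that span).
Dec 30, 1888 → Dec 30, 1889: 365 days.
Dec 30, 1889 → Dec 30, 1890: 365 days.
Dec 30, 1890 → Jan 30, 1891: 31 days (December has 31).
Jan 30, 1891 → Feb 28, 1891: 29 days (January has 31).
Feb 28, 1891 → Mar 28, 1891: 28 days (February has 28).
Mar 28, 1891 → Apr 28, 1891: 31 days (March has 31).
Apr 28, 1891 → May 28, 1891: 30 days (April has 30).
May 28, 1891 → Jun 28, 1891: 31 days (May has 31).
Jun 28, 1891 → Jul 28, 1891: 30 days (June has 30).
Jul 28, 1891 → Aug 28, 1891: 31 days (July has 31).
Aug 28, 1891 → Sep 28, 1891: 31 days (August has 31).
Sep 28, 1891 → Oct 9, 1891: 11 days.
Total: 2474 days.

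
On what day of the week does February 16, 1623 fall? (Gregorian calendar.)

Thursday

Doomsday rule: the anchor day for the 1600s is Tuesday. For year 23: 23÷12 = 1 r 11, and 11÷4 = 2, so 1+11+2 = 14.
Tuesday + 14 ≡ Tuesday — that's 1623's doomsday.
In February the doomsday date is Feb 28 (1623 is not a leap year).
Feb 16 is 12 days before Feb 28; 12 mod 7 = 5, so Tuesday − 5 = Thursday.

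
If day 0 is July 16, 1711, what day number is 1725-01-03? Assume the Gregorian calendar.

4920

Jul 16, 1711 → Jul 16, 1712: 366 days (Feb 29, 1712 is in that span).
Jul 16, 1712 → Jul 16, 1713: 365 days.
Jul 16, 1713 → Jul 16, 1714: 365 days.
Jul 16, 1714 → Jul 16, 1715: 365 days.
Jul 16, 1715 → Jul 16, 1716: 366 days (Feb 29, 1716 is in that span).
Jul 16, 1716 → Jul 16, 1717: 365 days.
Jul 16, 1717 → Jul 16, 1718: 365 days.
Jul 16, 1718 → Jul 16, 1719: 365 days.
Jul 16, 1719 → Jul 16, 1720: 366 days (Feb 29, 1720 is in that span).
Jul 16, 1720 → Jul 16, 1721: 365 days.
Jul 16, 1721 → Jul 16, 1722: 365 days.
Jul 16, 1722 → Jul 16, 1723: 365 days.
Jul 16, 1723 → Jul 16, 1724: 366 days (Feb 29, 1724 is in that span).
Jul 16, 1724 → Aug 16, 1724: 31 days (July has 31).
Aug 16, 1724 → Sep 16, 1724: 31 days (August has 31).
Sep 16, 1724 → Oct 16, 1724: 30 days (September has 30).
Oct 16, 1724 → Nov 16, 1724: 31 days (October has 31).
Nov 16, 1724 → Dec 16, 1724: 30 days (November has 30).
Dec 16, 1724 → Jan 3, 1725: 18 days.
Total: 4920 days.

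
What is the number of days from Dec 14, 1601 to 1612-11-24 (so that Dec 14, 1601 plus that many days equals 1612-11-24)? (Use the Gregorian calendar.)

3998

Dec 14, 1601 → Dec 14, 1602: 365 days.
Dec 14, 1602 → Dec 14, 1603: 365 days.
Dec 14, 1603 → Dec 14, 1604: 366 days (Feb 29, 1604 is in that span).
Dec 14, 1604 → Dec 14, 1605: 365 days.
Dec 14, 1605 → Dec 14, 1606: 365 days.
Dec 14, 1606 → Dec 14, 1607: 365 days.
Dec 14, 1607 → Dec 14, 1608: 366 days (Feb 29, 1608 is in that span).
Dec 14, 1608 → Dec 14, 1609: 365 days.
Dec 14, 1609 → Dec 14, 1610: 365 days.
Dec 14, 1610 → Dec 14, 1611: 365 days.
Dec 14, 1611 → Jan 14, 1612: 31 days (December has 31).
Jan 14, 1612 → Feb 14, 1612: 31 days (January has 31).
Feb 14, 1612 → Mar 14, 1612: 29 days (February has 29).
Mar 14, 1612 → Apr 14, 1612: 31 days (March has 31).
Apr 14, 1612 → May 14, 1612: 30 days (April has 30).
May 14, 1612 → Jun 14, 1612: 31 days (May has 31).
Jun 14, 1612 → Jul 14, 1612: 30 days (June has 30).
Jul 14, 1612 → Aug 14, 1612: 31 days (July has 31).
Aug 14, 1612 → Sep 14, 1612: 31 days (August has 31).
Sep 14, 1612 → Oct 14, 1612: 30 days (September has 30).
Oct 14, 1612 → Nov 14, 1612: 31 days (October has 31).
Nov 14, 1612 → Nov 24, 1612: 10 days.
Total: 3998 days.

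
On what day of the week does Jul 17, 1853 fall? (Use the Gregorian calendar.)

Doomsday rule: the anchor day for the 1800s is Friday. For year 53: 53÷12 = 4 r 5, and 5÷4 = 1, so 4+5+1 = 10.
Friday + 10 ≡ Monday — that's 1853's doomsday.
In July the doomsday date is Jul 11.
Jul 17 is 6 days after Jul 11; 6 mod 7 = 6, so Monday + 6 = Sunday.

Sunday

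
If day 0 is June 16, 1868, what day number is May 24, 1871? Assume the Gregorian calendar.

Jun 16, 1868 → Jun 16, 1869: 365 days.
Jun 16, 1869 → Jun 16, 1870: 365 days.
Jun 16, 1870 → Jul 16, 1870: 30 days (June has 30).
Jul 16, 1870 → Aug 16, 1870: 31 days (July has 31).
Aug 16, 1870 → Sep 16, 1870: 31 days (August has 31).
Sep 16, 1870 → Oct 16, 1870: 30 days (September has 30).
Oct 16, 1870 → Nov 16, 1870: 31 days (October has 31).
Nov 16, 1870 → Dec 16, 1870: 30 days (November has 30).
Dec 16, 1870 → Jan 16, 1871: 31 days (December has 31).
Jan 16, 1871 → Feb 16, 1871: 31 days (January has 31).
Feb 16, 1871 → Mar 16, 1871: 28 days (February has 28).
Mar 16, 1871 → Apr 16, 1871: 31 days (March has 31).
Apr 16, 1871 → May 16, 1871: 30 days (April has 30).
May 16, 1871 → May 24, 1871: 8 days.
Total: 1072 days.

1072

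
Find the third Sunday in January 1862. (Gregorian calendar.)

January 1, 1862 is a Wednesday.
The first Sunday is therefore January 5 (4 days later).
The third Sunday is 5 + 2×7 = January 19.

January 19, 1862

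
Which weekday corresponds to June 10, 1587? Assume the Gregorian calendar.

Wednesday

Doomsday rule: the anchor day for the 1500s is Wednesday. For year 87: 87÷12 = 7 r 3, and 3÷4 = 0, so 7+3+0 = 10.
Wednesday + 10 ≡ Saturday — that's 1587's doomsday.
In June the doomsday date is Jun 6.
Jun 10 is 4 days after Jun 6; 4 mod 7 = 4, so Saturday + 4 = Wednesday.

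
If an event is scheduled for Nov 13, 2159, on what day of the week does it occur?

Tuesday

Doomsday rule: the anchor day for the 2100s is Sunday. For year 59: 59÷12 = 4 r 11, and 11÷4 = 2, so 4+11+2 = 17.
Sunday + 17 ≡ Wednesday — that's 2159's doomsday.
In November the doomsday date is Nov 7.
Nov 13 is 6 days after Nov 7; 6 mod 7 = 6, so Wednesday + 6 = Tuesday.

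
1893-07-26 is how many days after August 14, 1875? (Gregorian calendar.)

Aug 14, 1875 → Aug 14, 1876: 366 days (Feb 29, 1876 is in that span).
Aug 14, 1876 → Aug 14, 1877: 365 days.
Aug 14, 1877 → Aug 14, 1878: 365 days.
Aug 14, 1878 → Aug 14, 1879: 365 days.
Aug 14, 1879 → Aug 14, 1880: 366 days (Feb 29, 1880 is in that span).
Aug 14, 1880 → Aug 14, 1881: 365 days.
Aug 14, 1881 → Aug 14, 1882: 365 days.
Aug 14, 1882 → Aug 14, 1883: 365 days.
Aug 14, 1883 → Aug 14, 1884: 366 days (Feb 29, 1884 is in that span).
Aug 14, 1884 → Aug 14, 1885: 365 days.
Aug 14, 1885 → Aug 14, 1886: 365 days.
Aug 14, 1886 → Aug 14, 1887: 365 days.
Aug 14, 1887 → Aug 14, 1888: 366 days (Feb 29, 1888 is in that span).
Aug 14, 1888 → Aug 14, 1889: 365 days.
Aug 14, 1889 → Aug 14, 1890: 365 days.
Aug 14, 1890 → Aug 14, 1891: 365 days.
Aug 14, 1891 → Aug 14, 1892: 366 days (Feb 29, 1892 is in that span).
Aug 14, 1892 → Sep 14, 1892: 31 days (August has 31).
Sep 14, 1892 → Oct 14, 1892: 30 days (September has 30).
Oct 14, 1892 → Nov 14, 1892: 31 days (October has 31).
Nov 14, 1892 → Dec 14, 1892: 30 days (November has 30).
Dec 14, 1892 → Jan 14, 1893: 31 days (December has 31).
Jan 14, 1893 → Feb 14, 1893: 31 days (January has 31).
Feb 14, 1893 → Mar 14, 1893: 28 days (February has 28).
Mar 14, 1893 → Apr 14, 1893: 31 days (March has 31).
Apr 14, 1893 → May 14, 1893: 30 days (April has 30).
May 14, 1893 → Jun 14, 1893: 31 days (May has 31).
Jun 14, 1893 → Jul 14, 1893: 30 days (June has 30).
Jul 14, 1893 → Jul 26, 1893: 12 days.
Total: 6556 days.

6556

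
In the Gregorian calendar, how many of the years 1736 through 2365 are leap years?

Multiples of 4 in [1736,2365]: 158.
Of those, multiples of 100: 6 (not leap unless ÷400).
Multiples of 400: 1.
Leap years = 158 − 6 + 1 = 153.

153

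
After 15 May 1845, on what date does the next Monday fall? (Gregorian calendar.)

May 15, 1845 is a Thursday.
From Thursday to the next Monday is 4 days.
May 15, 1845 + 4 = May 19, 1845.

May 19, 1845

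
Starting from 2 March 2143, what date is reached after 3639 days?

February 16, 2153

+366 (one year; includes Feb 29, 2144) → Mar 2, 2144 (3273 left).
+365 (one year) → Mar 2, 2145 (2908 left).
+365 (one year) → Mar 2, 2146 (2543 left).
+365 (one year) → Mar 2, 2147 (2178 left).
+366 (one year; includes Feb 29, 2148) → Mar 2, 2148 (1812 left).
+365 (one year) → Mar 2, 2149 (1447 left).
+365 (one year) → Mar 2, 2150 (1082 left).
+365 (one year) → Mar 2, 2151 (717 left).
+366 (one year; includes Feb 29, 2152) → Mar 2, 2152 (351 left).
Mar has 31 days: +30 → Apr 1, 2152 (321 left).
Apr has 30 days: +30 → May 1, 2152 (291 left).
May has 31 days: +31 → Jun 1, 2152 (260 left).
Jun has 30 days: +30 → Jul 1, 2152 (230 left).
Jul has 31 days: +31 → Aug 1, 2152 (199 left).
Aug has 31 days: +31 → Sep 1, 2152 (168 left).
Sep has 30 days: +30 → Oct 1, 2152 (138 left).
Oct has 31 days: +31 → Nov 1, 2152 (107 left).
Nov has 30 days: +30 → Dec 1, 2152 (77 left).
Dec has 31 days: +31 → Jan 1, 2153 (46 left).
Jan has 31 days: +31 → Feb 1, 2153 (15 left).
+15 → Feb 16, 2153.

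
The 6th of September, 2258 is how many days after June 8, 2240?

6664

Jun 8, 2240 → Jun 8, 2241: 365 days.
Jun 8, 2241 → Jun 8, 2242: 365 days.
Jun 8, 2242 → Jun 8, 2243: 365 days.
Jun 8, 2243 → Jun 8, 2244: 366 days (Feb 29, 2244 is in that span).
Jun 8, 2244 → Jun 8, 2245: 365 days.
Jun 8, 2245 → Jun 8, 2246: 365 days.
Jun 8, 2246 → Jun 8, 2247: 365 days.
Jun 8, 2247 → Jun 8, 2248: 366 days (Feb 29, 2248 is in that span).
Jun 8, 2248 → Jun 8, 2249: 365 days.
Jun 8, 2249 → Jun 8, 2250: 365 days.
Jun 8, 2250 → Jun 8, 2251: 365 days.
Jun 8, 2251 → Jun 8, 2252: 366 days (Feb 29, 2252 is in that span).
Jun 8, 2252 → Jun 8, 2253: 365 days.
Jun 8, 2253 → Jun 8, 2254: 365 days.
Jun 8, 2254 → Jun 8, 2255: 365 days.
Jun 8, 2255 → Jun 8, 2256: 366 days (Feb 29, 2256 is in that span).
Jun 8, 2256 → Jun 8, 2257: 365 days.
Jun 8, 2257 → Jun 8, 2258: 365 days.
Jun 8, 2258 → Jul 8, 2258: 30 days (June has 30).
Jul 8, 2258 → Aug 8, 2258: 31 days (July has 31).
Aug 8, 2258 → Sep 6, 2258: 29 days.
Total: 6664 days.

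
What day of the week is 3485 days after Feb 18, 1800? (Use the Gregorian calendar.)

Feb 18, 1800 is a Tuesday.
3485 mod 7 = 6, so 3485 days after a Tuesday is Tuesday + 6 = Monday.

Monday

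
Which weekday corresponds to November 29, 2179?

Doomsday rule: the anchor day for the 2100s is Sunday. For year 79: 79÷12 = 6 r 7, and 7÷4 = 1, so 6+7+1 = 14.
Sunday + 14 ≡ Sunday — that's 2179's doomsday.
In November the doomsday date is Nov 7.
Nov 29 is 22 days after Nov 7; 22 mod 7 = 1, so Sunday + 1 = Monday.

Monday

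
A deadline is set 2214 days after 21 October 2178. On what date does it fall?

+365 (one year) → Oct 21, 2179 (1849 left).
+366 (one year; includes Feb 29, 2180) → Oct 21, 2180 (1483 left).
+365 (one year) → Oct 21, 2181 (1118 left).
+365 (one year) → Oct 21, 2182 (753 left).
+365 (one year) → Oct 21, 2183 (388 left).
Oct has 31 days: +11 → Nov 1, 2183 (377 left).
Nov has 30 days: +30 → Dec 1, 2183 (347 left).
Dec has 31 days: +31 → Jan 1, 2184 (316 left).
Jan has 31 days: +31 → Feb 1, 2184 (285 left).
Feb has 29 days: +29 → Mar 1, 2184 (256 left).
Mar has 31 days: +31 → Apr 1, 2184 (225 left).
Apr has 30 days: +30 → May 1, 2184 (195 left).
May has 31 days: +31 → Jun 1, 2184 (164 left).
Jun has 30 days: +30 → Jul 1, 2184 (134 left).
Jul has 31 days: +31 → Aug 1, 2184 (103 left).
Aug has 31 days: +31 → Sep 1, 2184 (72 left).
Sep has 30 days: +30 → Oct 1, 2184 (42 left).
Oct has 31 days: +31 → Nov 1, 2184 (11 left).
+11 → Nov 12, 2184.

November 12, 2184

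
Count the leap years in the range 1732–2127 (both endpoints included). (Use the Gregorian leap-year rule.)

Multiples of 4 in [1732,2127]: 99.
Of those, multiples of 100: 4 (not leap unless ÷400).
Multiples of 400: 1.
Leap years = 99 − 4 + 1 = 96.

96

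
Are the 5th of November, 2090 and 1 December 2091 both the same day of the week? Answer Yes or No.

From Nov 5, 2090 to Dec 1, 2091 is 391 days.
391 mod 7 = 6, so they are different weekdays.
(Nov 5, 2090 is a Sunday; Dec 1, 2091 is a Saturday.)

No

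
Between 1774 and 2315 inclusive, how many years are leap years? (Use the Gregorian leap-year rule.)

130

Multiples of 4 in [1774,2315]: 135.
Of those, multiples of 100: 6 (not leap unless ÷400).
Multiples of 400: 1.
Leap years = 135 − 6 + 1 = 130.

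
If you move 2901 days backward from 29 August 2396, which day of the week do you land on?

Monday

Aug 29, 2396 is a Thursday.
2901 mod 7 = 3, so 2901 days before a Thursday is Thursday − 3 = Monday.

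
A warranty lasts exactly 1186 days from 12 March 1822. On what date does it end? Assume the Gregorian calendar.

June 10, 1825

+365 (one year) → Mar 12, 1823 (821 left).
+366 (one year; includes Feb 29, 1824) → Mar 12, 1824 (455 left).
+365 (one year) → Mar 12, 1825 (90 left).
Mar has 31 days: +20 → Apr 1, 1825 (70 left).
Apr has 30 days: +30 → May 1, 1825 (40 left).
May has 31 days: +31 → Jun 1, 1825 (9 left).
+9 → Jun 10, 1825.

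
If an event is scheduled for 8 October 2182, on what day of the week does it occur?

Tuesday

Doomsday rule: the anchor day for the 2100s is Sunday. For year 82: 82÷12 = 6 r 10, and 10÷4 = 2, so 6+10+2 = 18.
Sunday + 18 ≡ Thursday — that's 2182's doomsday.
In October the doomsday date is Oct 10.
Oct 8 is 2 days before Oct 10; 2 mod 7 = 2, so Thursday − 2 = Tuesday.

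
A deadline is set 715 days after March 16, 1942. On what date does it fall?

+365 (one year) → Mar 16, 1943 (350 left).
Mar has 31 days: +16 → Apr 1, 1943 (334 left).
Apr has 30 days: +30 → May 1, 1943 (304 left).
May has 31 days: +31 → Jun 1, 1943 (273 left).
Jun has 30 days: +30 → Jul 1, 1943 (243 left).
Jul has 31 days: +31 → Aug 1, 1943 (212 left).
Aug has 31 days: +31 → Sep 1, 1943 (181 left).
Sep has 30 days: +30 → Oct 1, 1943 (151 left).
Oct has 31 days: +31 → Nov 1, 1943 (120 left).
Nov has 30 days: +30 → Dec 1, 1943 (90 left).
Dec has 31 days: +31 → Jan 1, 1944 (59 left).
Jan has 31 days: +31 → Feb 1, 1944 (28 left).
+28 → Feb 29, 1944.

February 29, 1944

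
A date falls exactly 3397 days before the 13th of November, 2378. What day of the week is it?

Nov 13, 2378 is a Monday.
3397 mod 7 = 2, so 3397 days before a Monday is Monday − 2 = Saturday.

Saturday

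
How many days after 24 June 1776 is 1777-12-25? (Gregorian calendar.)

549

Jun 24, 1776 → Jun 24, 1777: 365 days.
Jun 24, 1777 → Jul 24, 1777: 30 days (June has 30).
Jul 24, 1777 → Aug 24, 1777: 31 days (July has 31).
Aug 24, 1777 → Sep 24, 1777: 31 days (August has 31).
Sep 24, 1777 → Oct 24, 1777: 30 days (September has 30).
Oct 24, 1777 → Nov 24, 1777: 31 days (October has 31).
Nov 24, 1777 → Dec 24, 1777: 30 days (November has 30).
Dec 24, 1777 → Dec 25, 1777: 1 days.
Total: 549 days.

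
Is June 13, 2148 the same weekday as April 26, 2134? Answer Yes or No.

No

From Apr 26, 2134 to Jun 13, 2148 is 5162 days.
5162 mod 7 = 3, so they are different weekdays.
(Apr 26, 2134 is a Monday; Jun 13, 2148 is a Thursday.)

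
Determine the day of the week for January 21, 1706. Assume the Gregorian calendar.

Thursday

Doomsday rule: the anchor day for the 1700s is Sunday. For year 06: 6÷12 = 0 r 6, and 6÷4 = 1, so 0+6+1 = 7.
Sunday + 7 ≡ Sunday — that's 1706's doomsday.
In January the doomsday date is Jan 3 (1706 is not a leap year).
Jan 21 is 18 days after Jan 3; 18 mod 7 = 4, so Sunday + 4 = Thursday.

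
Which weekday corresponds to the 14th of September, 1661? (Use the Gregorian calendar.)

Doomsday rule: the anchor day for the 1600s is Tuesday. For year 61: 61÷12 = 5 r 1, and 1÷4 = 0, so 5+1+0 = 6.
Tuesday + 6 ≡ Monday — that's 1661's doomsday.
In September the doomsday date is Sep 5.
Sep 14 is 9 days after Sep 5; 9 mod 7 = 2, so Monday + 2 = Wednesday.

Wednesday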